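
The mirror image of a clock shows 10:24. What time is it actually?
Reflection across the vertical (12-6) axis maps a hand at angle A degrees to (360 - A) degrees, which sends a reading of T minutes past 12:00 to (720 - T) minutes past 12:00.
Mirror reads 10:24 = 624 minutes past 12:00.
Actual time: (720 - 624) mod 720 = 96 minutes = 1:36.

Final answer: 1:36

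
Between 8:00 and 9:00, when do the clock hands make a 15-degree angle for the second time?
At t minutes past 8:00, the hour hand is at 30 x 8 + 0.5t degrees and the minute hand is at 6t degrees.
The smaller angle between them is 15 degrees when |30H - 5.5t| = 15 or |30H - 5.5t| = 345.
With H = 8, solve 30 x 8 - 5.5t = +/- target for each target:
  t = (30 x 8 - 15) / 5.5 = 40.91
  t = (30 x 8 + 15) / 5.5 = 46.36
  t = (30 x 8 - 345) / 5.5 = -19.09 (outside (0, 60))
  t = (30 x 8 + 345) / 5.5 = 106.36 (outside (0, 60))
Valid solutions in (0, 60): {40.91, 46.36} minutes.
The second occurrence is t = 46.36 minutes.
The hands form a 15-degree angle at 46.36 minutes past 8:00.

Final answer: 46.36 minutes past 8:00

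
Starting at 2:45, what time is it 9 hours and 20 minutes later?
Starting time: 2:45
Adding 20 minutes to 45 minutes: 45 + 20 = 65 minutes = 1 hour and 5 minutes
Adding 9 hours: 2 + 9 + 1 (carry) = 12
Final time: 12:05

Final answer: 12:05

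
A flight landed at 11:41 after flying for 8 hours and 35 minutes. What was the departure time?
Starting time: 11:41 = 701 total minutes past 12:00
Subtracting: 8 hours and 35 minutes = 515 minutes
701 - 515 = 186 minutes
= 3 hours and 6 minutes past 12:00 = 3:06

Final answer: 3:06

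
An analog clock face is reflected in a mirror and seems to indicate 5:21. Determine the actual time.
Reflection across the vertical (12-6) axis maps a hand at angle A degrees to (360 - A) degrees, which sends a reading of T minutes past 12:00 to (720 - T) minutes past 12:00.
Mirror reads 5:21 = 321 minutes past 12:00.
Actual time: (720 - 321) mod 720 = 399 minutes = 6:39.

Final answer: 6:39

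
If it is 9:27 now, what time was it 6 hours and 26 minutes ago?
Starting time: 9:27 = 567 total minutes past 12:00
Subtracting: 6 hours and 26 minutes = 386 minutes
567 - 386 = 181 minutes
= 3 hours and 1 minute past 12:00 = 3:01

Final answer: 3:01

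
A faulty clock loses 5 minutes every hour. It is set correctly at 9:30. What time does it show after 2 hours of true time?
For every 60 true minutes, the faulty clock advances 60 - 5 = 55 minutes.
True elapsed: 2 hours = 120 minutes.
Faulty clock advances: 120 x 55/60 = 110 minutes (drift: 10 minutes behind).
Shown time: 9:30 + 110 minutes = 11:20.

Final answer: 11:20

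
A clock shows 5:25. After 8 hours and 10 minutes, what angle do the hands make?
First find the time 8 hours and 10 minutes after 5:25.
Total minutes: 5 x 60 + 25 + 8 x 60 + 10 = 815.
815 mod 720 = 95 minutes = 1:35.
Now compute the angle at 1:35:
Hour hand: 1 x 30 + 35 x 0.5 = 47.5 degrees
Minute hand: 35 x 6 = 210 degrees
Difference: |47.5 - 210| = 162.5 degrees
The angle is 162.5 degrees

Final answer: 162.5 degrees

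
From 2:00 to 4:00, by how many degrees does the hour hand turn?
The hour hand moves 0.5 degrees per minute.
Time elapsed: 4:00 - 2:00 = 120 minutes
Angular displacement: 120 x 0.5 = 60 degrees

Final answer: 60 degrees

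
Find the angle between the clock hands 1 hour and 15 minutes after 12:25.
First find the time 1 hour and 15 minutes after 12:25.
Total minutes: 12 x 60 + 25 + 1 x 60 + 15 = 820.
820 mod 720 = 100 minutes = 1:40.
Now compute the angle at 1:40:
Hour hand: 1 x 30 + 40 x 0.5 = 50 degrees
Minute hand: 40 x 6 = 240 degrees
Difference: |50 - 240| = 190 degrees
Smaller angle: 360 - 190 = 170 degrees

Final answer: 170 degrees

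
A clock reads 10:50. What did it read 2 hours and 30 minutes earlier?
Starting time: 10:50 = 650 total minutes past 12:00
Subtracting: 2 hours and 30 minutes = 150 minutes
650 - 150 = 500 minutes
= 8 hours and 20 minutes past 12:00 = 8:20

Final answer: 8:20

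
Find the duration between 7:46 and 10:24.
From 7:46 to 10:24:
(10 x 60 + 24) - (7 x 60 + 46) = 624 - 466 = 158 minutes
= 2 hours and 38 minutes

Final answer: 2 hours and 38 minutes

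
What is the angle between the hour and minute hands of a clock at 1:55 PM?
Hour hand position: 1 x 30 + 55 x 0.5 = 57.5 degrees
Minute hand position: 55 x 6 = 330 degrees
Difference: |57.5 - 330| = 272.5 degrees
Since 272.5 > 180, the smaller angle is 360 - 272.5 = 87.5 degrees

Final answer: 87.5 degrees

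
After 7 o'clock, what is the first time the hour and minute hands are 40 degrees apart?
At t minutes past 7:00, the hour hand is at 30 x 7 + 0.5t degrees and the minute hand is at 6t degrees.
The smaller angle between them is 40 degrees when |30H - 5.5t| = 40 or |30H - 5.5t| = 320.
With H = 7, solve 30 x 7 - 5.5t = +/- target for each target:
  t = (30 x 7 - 40) / 5.5 = 30.91
  t = (30 x 7 + 40) / 5.5 = 45.45
  t = (30 x 7 - 320) / 5.5 = -20 (outside (0, 60))
  t = (30 x 7 + 320) / 5.5 = 96.36 (outside (0, 60))
Valid solutions in (0, 60): {30.91, 45.45} minutes.
The first occurrence is t = 30.91 minutes.
The hands form a 40-degree angle at 30.91 minutes past 7:00.

Final answer: 30.91 minutes past 7:00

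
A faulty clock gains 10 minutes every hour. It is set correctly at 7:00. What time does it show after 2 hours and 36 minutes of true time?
For every 60 true minutes, the faulty clock advances 60 + 10 = 70 minutes.
True elapsed: 2 hours and 36 minutes = 156 minutes.
Faulty clock advances: 156 x 70/60 = 182 minutes (drift: 26 minutes ahead).
Shown time: 7:00 + 182 minutes = 10:02.

Final answer: 10:02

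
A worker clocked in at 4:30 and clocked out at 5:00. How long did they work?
From 4:30 to 5:00:
(5 x 60 + 0) - (4 x 60 + 30) = 300 - 270 = 30 minutes
= 30 minutes

Final answer: 30 minutes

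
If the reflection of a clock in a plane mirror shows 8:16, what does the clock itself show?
Reflection across the vertical (12-6) axis maps a hand at angle A degrees to (360 - A) degrees, which sends a reading of T minutes past 12:00 to (720 - T) minutes past 12:00.
Mirror reads 8:16 = 496 minutes past 12:00.
Actual time: (720 - 496) mod 720 = 224 minutes = 3:44.

Final answer: 3:44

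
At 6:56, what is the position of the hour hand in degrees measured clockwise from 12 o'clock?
The hour hand moves 30 degrees per hour and 0.5 degrees per minute.
At 6:56: (6) x 30 + 56 x 0.5 = 180 + 28 = 208 degrees

Final answer: 208 degrees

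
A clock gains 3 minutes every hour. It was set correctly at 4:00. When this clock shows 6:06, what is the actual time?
For every 60 true minutes, the faulty clock advances 63 minutes, so 1 faulty-clock minute corresponds to 60/63 true minutes.
From 4:00 to 6:06 on the faulty dial is 126 minutes.
True elapsed: 126 x 60/63 = 120 minutes = 2 hours.
True time: 4:00 + 2 hours = 6:00.

Final answer: 6:00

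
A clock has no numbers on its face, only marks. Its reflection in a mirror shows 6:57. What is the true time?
Reflection across the vertical (12-6) axis maps a hand at angle A degrees to (360 - A) degrees, which sends a reading of T minutes past 12:00 to (720 - T) minutes past 12:00.
Mirror reads 6:57 = 417 minutes past 12:00.
Actual time: (720 - 417) mod 720 = 303 minutes = 5:03.

Final answer: 5:03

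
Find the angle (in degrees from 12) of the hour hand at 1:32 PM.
The hour hand moves 30 degrees per hour and 0.5 degrees per minute.
At 1:32: (1) x 30 + 32 x 0.5 = 30 + 16 = 46 degrees

Final answer: 46 degrees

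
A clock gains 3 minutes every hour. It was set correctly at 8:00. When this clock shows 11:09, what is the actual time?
For every 60 true minutes, the faulty clock advances 63 minutes, so 1 faulty-clock minute corresponds to 60/63 true minutes.
From 8:00 to 11:09 on the faulty dial is 189 minutes.
True elapsed: 189 x 60/63 = 180 minutes = 3 hours.
True time: 8:00 + 3 hours = 11:00.

Final answer: 11:00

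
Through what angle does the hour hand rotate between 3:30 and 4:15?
The hour hand moves 0.5 degrees per minute.
Time elapsed: 4:15 - 3:30 = 45 minutes
Angular displacement: 45 x 0.5 = 22.5 degrees

Final answer: 22.5 degrees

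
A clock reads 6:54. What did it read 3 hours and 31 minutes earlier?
Starting time: 6:54 = 414 total minutes past 12:00
Subtracting: 3 hours and 31 minutes = 211 minutes
414 - 211 = 203 minutes
= 3 hours and 23 minutes past 12:00 = 3:23

Final answer: 3:23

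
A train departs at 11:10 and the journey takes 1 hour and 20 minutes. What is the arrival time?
Starting time: 11:10
Adding 20 minutes to 10 minutes: 10 + 20 = 30 minutes
Adding 1 hour: 11 + 1 = 12
Final time: 12:30

Final answer: 12:30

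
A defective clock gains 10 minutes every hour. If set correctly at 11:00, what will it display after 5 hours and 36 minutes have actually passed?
For every 60 true minutes, the faulty clock advances 60 + 10 = 70 minutes.
True elapsed: 5 hours and 36 minutes = 336 minutes.
Faulty clock advances: 336 x 70/60 = 392 minutes (drift: 56 minutes ahead).
Shown time: 11:00 + 392 minutes = 5:32.

Final answer: 5:32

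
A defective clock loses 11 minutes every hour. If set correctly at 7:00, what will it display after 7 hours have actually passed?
For every 60 true minutes, the faulty clock advances 60 - 11 = 49 minutes.
True elapsed: 7 hours = 420 minutes.
Faulty clock advances: 420 x 49/60 = 343 minutes (drift: 77 minutes behind).
Shown time: 7:00 + 343 minutes = 12:43.

Final answer: 12:43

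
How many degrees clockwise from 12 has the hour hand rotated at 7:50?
The hour hand moves 30 degrees per hour and 0.5 degrees per minute.
At 7:50: (7) x 30 + 50 x 0.5 = 210 + 25 = 235 degrees

Final answer: 235 degrees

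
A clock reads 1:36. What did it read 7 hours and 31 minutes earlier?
Starting time: 1:36 = 96 total minutes past 12:00
Subtracting: 7 hours and 31 minutes = 451 minutes
96 - 451 = -355 (negative, add 12 hours = 720) = 365 minutes
= 6 hours and 5 minutes past 12:00 = 6:05

Final answer: 6:05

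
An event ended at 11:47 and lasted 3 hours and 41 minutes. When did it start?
Starting time: 11:47 = 707 total minutes past 12:00
Subtracting: 3 hours and 41 minutes = 221 minutes
707 - 221 = 486 minutes
= 8 hours and 6 minutes past 12:00 = 8:06

Final answer: 8:06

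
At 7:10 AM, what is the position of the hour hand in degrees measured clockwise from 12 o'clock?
The hour hand moves 30 degrees per hour and 0.5 degrees per minute.
At 7:10: (7) x 30 + 10 x 0.5 = 210 + 5 = 215 degrees

Final answer: 215 degrees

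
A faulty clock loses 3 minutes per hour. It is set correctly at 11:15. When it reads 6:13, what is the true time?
For every 60 true minutes, the faulty clock advances 57 minutes, so 1 faulty-clock minute corresponds to 60/57 true minutes.
From 11:15 to 6:13 on the faulty dial is 418 minutes.
True elapsed: 418 x 60/57 = 440 minutes = 7 hours and 20 minutes.
True time: 11:15 + 7 hours and 20 minutes = 6:35.

Final answer: 6:35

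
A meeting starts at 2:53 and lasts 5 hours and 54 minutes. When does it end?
Starting time: 2:53
Adding 54 minutes to 53 minutes: 53 + 54 = 107 minutes = 1 hour and 47 minutes
Adding 5 hours: 2 + 5 + 1 (carry) = 8
Final time: 8:47

Final answer: 8:47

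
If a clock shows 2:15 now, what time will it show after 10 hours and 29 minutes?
Starting time: 2:15
Adding 29 minutes to 15 minutes: 15 + 29 = 44 minutes
Adding 10 hours: 2 + 10 = 12
Final time: 12:44

Final answer: 12:44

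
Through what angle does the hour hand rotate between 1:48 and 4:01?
The hour hand moves 0.5 degrees per minute.
Time elapsed: 4:01 - 1:48 = 133 minutes
Angular displacement: 133 x 0.5 = 66.5 degrees

Final answer: 66.5 degrees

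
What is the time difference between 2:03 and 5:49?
From 2:03 to 5:49:
(5 x 60 + 49) - (2 x 60 + 3) = 349 - 123 = 226 minutes
= 3 hours and 46 minutes

Final answer: 3 hours and 46 minutes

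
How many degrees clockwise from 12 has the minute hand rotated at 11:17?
The minute hand moves 6 degrees per minute.
At 11:17: 17 x 6 = 102 degrees

Final answer: 102 degrees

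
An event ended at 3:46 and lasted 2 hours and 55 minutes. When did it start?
Starting time: 3:46 = 226 total minutes past 12:00
Subtracting: 2 hours and 55 minutes = 175 minutes
226 - 175 = 51 minutes
= 51 minutes past 12:00 = 12:51

Final answer: 12:51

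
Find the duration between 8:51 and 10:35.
From 8:51 to 10:35:
(10 x 60 + 35) - (8 x 60 + 51) = 635 - 531 = 104 minutes
= 1 hour and 44 minutes

Final answer: 1 hour and 44 minutes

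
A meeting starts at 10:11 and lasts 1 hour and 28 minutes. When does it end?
Starting time: 10:11
Adding 28 minutes to 11 minutes: 11 + 28 = 39 minutes
Adding 1 hour: 10 + 1 = 11
Final time: 11:39

Final answer: 11:39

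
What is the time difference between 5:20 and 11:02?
From 5:20 to 11:02:
(11 x 60 + 2) - (5 x 60 + 20) = 662 - 320 = 342 minutes
= 5 hours and 42 minutes

Final answer: 5 hours and 42 minutes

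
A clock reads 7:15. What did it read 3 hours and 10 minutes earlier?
Starting time: 7:15 = 435 total minutes past 12:00
Subtracting: 3 hours and 10 minutes = 190 minutes
435 - 190 = 245 minutes
= 4 hours and 5 minutes past 12:00 = 4:05

Final answer: 4:05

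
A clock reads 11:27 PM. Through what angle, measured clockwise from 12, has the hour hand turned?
The hour hand moves 30 degrees per hour and 0.5 degrees per minute.
At 11:27: (11) x 30 + 27 x 0.5 = 330 + 13.5 = 343.5 degrees

Final answer: 343.5 degrees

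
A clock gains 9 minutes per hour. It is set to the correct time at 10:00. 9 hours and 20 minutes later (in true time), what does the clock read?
For every 60 true minutes, the faulty clock advances 60 + 9 = 69 minutes.
True elapsed: 9 hours and 20 minutes = 560 minutes.
Faulty clock advances: 560 x 69/60 = 644 minutes (drift: 84 minutes ahead).
Shown time: 10:00 + 644 minutes = 8:44.

Final answer: 8:44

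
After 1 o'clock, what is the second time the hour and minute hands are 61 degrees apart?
At t minutes past 1:00, the hour hand is at 30 x 1 + 0.5t degrees and the minute hand is at 6t degrees.
The smaller angle between them is 61 degrees when |30H - 5.5t| = 61 or |30H - 5.5t| = 299.
With H = 1, solve 30 x 1 - 5.5t = +/- target for each target:
  t = (30 x 1 - 61) / 5.5 = -5.64 (outside (0, 60))
  t = (30 x 1 + 61) / 5.5 = 16.55
  t = (30 x 1 - 299) / 5.5 = -48.91 (outside (0, 60))
  t = (30 x 1 + 299) / 5.5 = 59.82
Valid solutions in (0, 60): {16.55, 59.82} minutes.
The second occurrence is t = 59.82 minutes.
The hands form a 61-degree angle at 59.82 minutes past 1:00.

Final answer: 59.82 minutes past 1:00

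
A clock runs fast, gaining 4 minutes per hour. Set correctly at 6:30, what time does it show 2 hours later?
For every 60 true minutes, the faulty clock advances 60 + 4 = 64 minutes.
True elapsed: 2 hours = 120 minutes.
Faulty clock advances: 120 x 64/60 = 128 minutes (drift: 8 minutes ahead).
Shown time: 6:30 + 128 minutes = 8:38.

Final answer: 8:38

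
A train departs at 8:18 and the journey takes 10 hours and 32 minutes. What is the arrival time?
Starting time: 8:18
Adding 32 minutes to 18 minutes: 18 + 32 = 50 minutes
Adding 10 hours: 8 + 10 = 18 - 12 = 6
Final time: 6:50

Final answer: 6:50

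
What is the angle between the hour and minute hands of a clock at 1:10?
Hour hand position: 1 x 30 + 10 x 0.5 = 35 degrees
Minute hand position: 10 x 6 = 60 degrees
Difference: |35 - 60| = 25 degrees
The angle between the hands is 25 degrees

Final answer: 25 degrees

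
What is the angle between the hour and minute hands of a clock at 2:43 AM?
Hour hand position: 2 x 30 + 43 x 0.5 = 81.5 degrees
Minute hand position: 43 x 6 = 258 degrees
Difference: |81.5 - 258| = 176.5 degrees
The angle between the hands is 176.5 degrees

Final answer: 176.5 degrees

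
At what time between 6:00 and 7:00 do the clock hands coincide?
The minute hand gains 5.5 degrees per minute on the hour hand.
At 6:00, the hour hand is at 180 degrees and the minute hand is at 0 degrees.
The gap is 180 degrees. Time to close: 180/5.5 = 60 x 6/11 = 32.73 minutes.
The hands overlap at 32.73 minutes past 6:00.

Final answer: 32.73 minutes past 6:00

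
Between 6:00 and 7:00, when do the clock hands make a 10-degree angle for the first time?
At t minutes past 6:00, the hour hand is at 30 x 6 + 0.5t degrees and the minute hand is at 6t degrees.
The smaller angle between them is 10 degrees when |30H - 5.5t| = 10 or |30H - 5.5t| = 350.
With H = 6, solve 30 x 6 - 5.5t = +/- target for each target:
  t = (30 x 6 - 10) / 5.5 = 30.91
  t = (30 x 6 + 10) / 5.5 = 34.55
  t = (30 x 6 - 350) / 5.5 = -30.91 (outside (0, 60))
  t = (30 x 6 + 350) / 5.5 = 96.36 (outside (0, 60))
Valid solutions in (0, 60): {30.91, 34.55} minutes.
The first occurrence is t = 30.91 minutes.
The hands form a 10-degree angle at 30.91 minutes past 6:00.

Final answer: 30.91 minutes past 6:00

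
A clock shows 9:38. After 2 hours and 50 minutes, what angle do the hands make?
First find the time 2 hours and 50 minutes after 9:38.
Total minutes: 9 x 60 + 38 + 2 x 60 + 50 = 748.
748 mod 720 = 28 minutes = 12:28.
Now compute the angle at 12:28:
Hour hand: 0 x 30 + 28 x 0.5 = 14 degrees
Minute hand: 28 x 6 = 168 degrees
Difference: |14 - 168| = 154 degrees
The angle is 154 degrees

Final answer: 154 degrees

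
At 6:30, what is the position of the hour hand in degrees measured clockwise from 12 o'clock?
The hour hand moves 30 degrees per hour and 0.5 degrees per minute.
At 6:30: (6) x 30 + 30 x 0.5 = 180 + 15 = 195 degrees

Final answer: 195 degrees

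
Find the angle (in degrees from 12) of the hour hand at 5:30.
The hour hand moves 30 degrees per hour and 0.5 degrees per minute.
At 5:30: (5) x 30 + 30 x 0.5 = 150 + 15 = 165 degrees

Final answer: 165 degrees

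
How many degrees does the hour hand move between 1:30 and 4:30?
The hour hand moves 0.5 degrees per minute.
Time elapsed: 4:30 - 1:30 = 180 minutes
Angular displacement: 180 x 0.5 = 90 degrees

Final answer: 90 degrees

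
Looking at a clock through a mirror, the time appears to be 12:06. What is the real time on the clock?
Reflection across the vertical (12-6) axis maps a hand at angle A degrees to (360 - A) degrees, which sends a reading of T minutes past 12:00 to (720 - T) minutes past 12:00.
Mirror reads 12:06 = 6 minutes past 12:00.
Actual time: (720 - 6) mod 720 = 714 minutes = 11:54.

Final answer: 11:54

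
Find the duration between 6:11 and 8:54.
From 6:11 to 8:54:
(8 x 60 + 54) - (6 x 60 + 11) = 534 - 371 = 163 minutes
= 2 hours and 43 minutes

Final answer: 2 hours and 43 minutes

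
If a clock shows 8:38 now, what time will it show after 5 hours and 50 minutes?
Starting time: 8:38
Adding 50 minutes to 38 minutes: 38 + 50 = 88 minutes = 1 hour and 28 minutes
Adding 5 hours: 8 + 5 + 1 (carry) = 14 - 12 = 2
Final time: 2:28

Final answer: 2:28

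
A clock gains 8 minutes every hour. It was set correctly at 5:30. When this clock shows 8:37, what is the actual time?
For every 60 true minutes, the faulty clock advances 68 minutes, so 1 faulty-clock minute corresponds to 60/68 true minutes.
From 5:30 to 8:37 on the faulty dial is 187 minutes.
True elapsed: 187 x 60/68 = 165 minutes = 2 hours and 45 minutes.
True time: 5:30 + 2 hours and 45 minutes = 8:15.

Final answer: 8:15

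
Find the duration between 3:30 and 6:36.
From 3:30 to 6:36:
(6 x 60 + 36) - (3 x 60 + 30) = 396 - 210 = 186 minutes
= 3 hours and 6 minutes

Final answer: 3 hours and 6 minutes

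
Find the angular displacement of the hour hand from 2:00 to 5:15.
The hour hand moves 0.5 degrees per minute.
Time elapsed: 5:15 - 2:00 = 195 minutes
Angular displacement: 195 x 0.5 = 97.5 degrees

Final answer: 97.5 degrees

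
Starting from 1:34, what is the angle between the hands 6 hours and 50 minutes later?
First find the time 6 hours and 50 minutes after 1:34.
Total minutes: 1 x 60 + 34 + 6 x 60 + 50 = 504.
504 mod 720 = 504 minutes = 8:24.
Now compute the angle at 8:24:
Hour hand: 8 x 30 + 24 x 0.5 = 252 degrees
Minute hand: 24 x 6 = 144 degrees
Difference: |252 - 144| = 108 degrees
The angle is 108 degrees

Final answer: 108 degrees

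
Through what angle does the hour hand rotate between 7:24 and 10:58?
The hour hand moves 0.5 degrees per minute.
Time elapsed: 10:58 - 7:24 = 214 minutes
Angular displacement: 214 x 0.5 = 107 degrees

Final answer: 107 degrees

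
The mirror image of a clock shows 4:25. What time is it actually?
Reflection across the vertical (12-6) axis maps a hand at angle A degrees to (360 - A) degrees, which sends a reading of T minutes past 12:00 to (720 - T) minutes past 12:00.
Mirror reads 4:25 = 265 minutes past 12:00.
Actual time: (720 - 265) mod 720 = 455 minutes = 7:35.

Final answer: 7:35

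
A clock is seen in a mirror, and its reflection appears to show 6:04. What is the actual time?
Reflection across the vertical (12-6) axis maps a hand at angle A degrees to (360 - A) degrees, which sends a reading of T minutes past 12:00 to (720 - T) minutes past 12:00.
Mirror reads 6:04 = 364 minutes past 12:00.
Actual time: (720 - 364) mod 720 = 356 minutes = 5:56.

Final answer: 5:56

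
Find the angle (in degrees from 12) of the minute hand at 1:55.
The minute hand moves 6 degrees per minute.
At 1:55: 55 x 6 = 330 degrees

Final answer: 330 degrees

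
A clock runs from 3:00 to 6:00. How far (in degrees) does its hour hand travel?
The hour hand moves 0.5 degrees per minute.
Time elapsed: 6:00 - 3:00 = 180 minutes
Angular displacement: 180 x 0.5 = 90 degrees

Final answer: 90 degrees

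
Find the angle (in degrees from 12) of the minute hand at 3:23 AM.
The minute hand moves 6 degrees per minute.
At 3:23: 23 x 6 = 138 degrees

Final answer: 138 degrees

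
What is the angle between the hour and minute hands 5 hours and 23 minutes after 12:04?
First find the time 5 hours and 23 minutes after 12:04.
Total minutes: 12 x 60 + 4 + 5 x 60 + 23 = 1047.
1047 mod 720 = 327 minutes = 5:27.
Now compute the angle at 5:27:
Hour hand: 5 x 30 + 27 x 0.5 = 163.5 degrees
Minute hand: 27 x 6 = 162 degrees
Difference: |163.5 - 162| = 1.5 degrees
The angle is 1.5 degrees

Final answer: 1.5 degrees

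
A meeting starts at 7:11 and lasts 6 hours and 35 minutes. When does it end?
Starting time: 7:11
Adding 35 minutes to 11 minutes: 11 + 35 = 46 minutes
Adding 6 hours: 7 + 6 = 13 - 12 = 1
Final time: 1:46

Final answer: 1:46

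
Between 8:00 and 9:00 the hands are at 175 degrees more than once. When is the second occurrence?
At t minutes past 8:00, the hour hand is at 30 x 8 + 0.5t degrees and the minute hand is at 6t degrees.
The smaller angle between them is 175 degrees when |30H - 5.5t| = 175 or |30H - 5.5t| = 185.
With H = 8, solve 30 x 8 - 5.5t = +/- target for each target:
  t = (30 x 8 - 175) / 5.5 = 11.82
  t = (30 x 8 + 175) / 5.5 = 75.45 (outside (0, 60))
  t = (30 x 8 - 185) / 5.5 = 10
  t = (30 x 8 + 185) / 5.5 = 77.27 (outside (0, 60))
Valid solutions in (0, 60): {10, 11.82} minutes.
The second occurrence is t = 11.82 minutes.
The hands form a 175-degree angle at 11.82 minutes past 8:00.

Final answer: 11.82 minutes past 8:00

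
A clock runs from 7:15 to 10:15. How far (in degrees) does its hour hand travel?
The hour hand moves 0.5 degrees per minute.
Time elapsed: 10:15 - 7:15 = 180 minutes
Angular displacement: 180 x 0.5 = 90 degrees

Final answer: 90 degrees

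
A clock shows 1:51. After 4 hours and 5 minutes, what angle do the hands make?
First find the time 4 hours and 5 minutes after 1:51.
Total minutes: 1 x 60 + 51 + 4 x 60 + 5 = 356.
356 mod 720 = 356 minutes = 5:56.
Now compute the angle at 5:56:
Hour hand: 5 x 30 + 56 x 0.5 = 178 degrees
Minute hand: 56 x 6 = 336 degrees
Difference: |178 - 336| = 158 degrees
The angle is 158 degrees

Final answer: 158 degrees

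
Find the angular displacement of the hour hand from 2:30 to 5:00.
The hour hand moves 0.5 degrees per minute.
Time elapsed: 5:00 - 2:30 = 150 minutes
Angular displacement: 150 x 0.5 = 75 degrees

Final answer: 75 degrees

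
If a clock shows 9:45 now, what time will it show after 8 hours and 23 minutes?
Starting time: 9:45
Adding 23 minutes to 45 minutes: 45 + 23 = 68 minutes = 1 hour and 8 minutes
Adding 8 hours: 9 + 8 + 1 (carry) = 18 - 12 = 6
Final time: 6:08

Final answer: 6:08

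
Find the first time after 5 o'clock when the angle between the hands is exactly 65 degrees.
At t minutes past 5:00, the hour hand is at 30 x 5 + 0.5t degrees and the minute hand is at 6t degrees.
The smaller angle between them is 65 degrees when |30H - 5.5t| = 65 or |30H - 5.5t| = 295.
With H = 5, solve 30 x 5 - 5.5t = +/- target for each target:
  t = (30 x 5 - 65) / 5.5 = 15.45
  t = (30 x 5 + 65) / 5.5 = 39.09
  t = (30 x 5 - 295) / 5.5 = -26.36 (outside (0, 60))
  t = (30 x 5 + 295) / 5.5 = 80.91 (outside (0, 60))
Valid solutions in (0, 60): {15.45, 39.09} minutes.
The first occurrence is t = 15.45 minutes.
The hands form a 65-degree angle at 15.45 minutes past 5:00.

Final answer: 15.45 minutes past 5:00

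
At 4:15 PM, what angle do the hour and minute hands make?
Hour hand position: 4 x 30 + 15 x 0.5 = 127.5 degrees
Minute hand position: 15 x 6 = 90 degrees
Difference: |127.5 - 90| = 37.5 degrees
The angle between the hands is 37.5 degrees

Final answer: 37.5 degrees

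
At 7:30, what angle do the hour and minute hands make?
Hour hand position: 7 x 30 + 30 x 0.5 = 225 degrees
Minute hand position: 30 x 6 = 180 degrees
Difference: |225 - 180| = 45 degrees
The angle between the hands is 45 degrees

Final answer: 45 degrees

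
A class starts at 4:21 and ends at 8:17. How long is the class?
From 4:21 to 8:17:
(8 x 60 + 17) - (4 x 60 + 21) = 497 - 261 = 236 minutes
= 3 hours and 56 minutes

Final answer: 3 hours and 56 minutes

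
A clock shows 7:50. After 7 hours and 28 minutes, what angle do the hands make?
First find the time 7 hours and 28 minutes after 7:50.
Total minutes: 7 x 60 + 50 + 7 x 60 + 28 = 918.
918 mod 720 = 198 minutes = 3:18.
Now compute the angle at 3:18:
Hour hand: 3 x 30 + 18 x 0.5 = 99 degrees
Minute hand: 18 x 6 = 108 degrees
Difference: |99 - 108| = 9 degrees
The angle is 9 degrees

Final answer: 9 degrees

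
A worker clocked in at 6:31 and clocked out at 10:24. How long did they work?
From 6:31 to 10:24:
(10 x 60 + 24) - (6 x 60 + 31) = 624 - 391 = 233 minutes
= 3 hours and 53 minutes

Final answer: 3 hours and 53 minutes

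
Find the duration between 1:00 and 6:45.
From 1:00 to 6:45:
(6 x 60 + 45) - (1 x 60 + 0) = 405 - 60 = 345 minutes
= 5 hours and 45 minutes

Final answer: 5 hours and 45 minutes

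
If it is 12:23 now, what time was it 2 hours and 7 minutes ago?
Starting time: 12:23 = 23 total minutes past 12:00
Subtracting: 2 hours and 7 minutes = 127 minutes
23 - 127 = -104 (negative, add 12 hours = 720) = 616 minutes
= 10 hours and 16 minutes past 12:00 = 10:16

Final answer: 10:16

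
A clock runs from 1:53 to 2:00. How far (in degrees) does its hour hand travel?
The hour hand moves 0.5 degrees per minute.
Time elapsed: 2:00 - 1:53 = 7 minutes
Angular displacement: 7 x 0.5 = 3.5 degrees

Final answer: 3.5 degrees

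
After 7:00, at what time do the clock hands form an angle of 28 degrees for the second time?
At t minutes past 7:00, the hour hand is at 30 x 7 + 0.5t degrees and the minute hand is at 6t degrees.
The smaller angle between them is 28 degrees when |30H - 5.5t| = 28 or |30H - 5.5t| = 332.
With H = 7, solve 30 x 7 - 5.5t = +/- target for each target:
  t = (30 x 7 - 28) / 5.5 = 33.09
  t = (30 x 7 + 28) / 5.5 = 43.27
  t = (30 x 7 - 332) / 5.5 = -22.18 (outside (0, 60))
  t = (30 x 7 + 332) / 5.5 = 98.55 (outside (0, 60))
Valid solutions in (0, 60): {33.09, 43.27} minutes.
The second occurrence is t = 43.27 minutes.
The hands form a 28-degree angle at 43.27 minutes past 7:00.

Final answer: 43.27 minutes past 7:00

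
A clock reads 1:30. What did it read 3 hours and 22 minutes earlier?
Starting time: 1:30 = 90 total minutes past 12:00
Subtracting: 3 hours and 22 minutes = 202 minutes
90 - 202 = -112 (negative, add 12 hours = 720) = 608 minutes
= 10 hours and 8 minutes past 12:00 = 10:08

Final answer: 10:08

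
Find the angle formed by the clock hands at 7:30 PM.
Hour hand position: 7 x 30 + 30 x 0.5 = 225 degrees
Minute hand position: 30 x 6 = 180 degrees
Difference: |225 - 180| = 45 degrees
The angle between the hands is 45 degrees

Final answer: 45 degrees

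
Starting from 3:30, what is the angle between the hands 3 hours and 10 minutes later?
First find the time 3 hours and 10 minutes after 3:30.
Total minutes: 3 x 60 + 30 + 3 x 60 + 10 = 400.
400 mod 720 = 400 minutes = 6:40.
Now compute the angle at 6:40:
Hour hand: 6 x 30 + 40 x 0.5 = 200 degrees
Minute hand: 40 x 6 = 240 degrees
Difference: |200 - 240| = 40 degrees
The angle is 40 degrees

Final answer: 40 degrees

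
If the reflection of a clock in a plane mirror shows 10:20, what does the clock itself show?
Reflection across the vertical (12-6) axis maps a hand at angle A degrees to (360 - A) degrees, which sends a reading of T minutes past 12:00 to (720 - T) minutes past 12:00.
Mirror reads 10:20 = 620 minutes past 12:00.
Actual time: (720 - 620) mod 720 = 100 minutes = 1:40.

Final answer: 1:40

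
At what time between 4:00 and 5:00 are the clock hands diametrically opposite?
For hands to be 180 degrees apart: |30H - 5.5t| = 180
With H = 4: t = (30 x 4 + 180)/5.5 = 54.55 or t = (30 x 4 - 180)/5.5 = -10.91
First valid solution (0 < t < 60): t = 54.55 minutes
The hands are opposite at 54.55 minutes past 4:00.

Final answer: 54.55 minutes past 4:00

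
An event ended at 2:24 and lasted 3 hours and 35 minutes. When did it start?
Starting time: 2:24 = 144 total minutes past 12:00
Subtracting: 3 hours and 35 minutes = 215 minutes
144 - 215 = -71 (negative, add 12 hours = 720) = 649 minutes
= 10 hours and 49 minutes past 12:00 = 10:49

Final answer: 10:49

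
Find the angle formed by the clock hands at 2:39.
Hour hand position: 2 x 30 + 39 x 0.5 = 79.5 degrees
Minute hand position: 39 x 6 = 234 degrees
Difference: |79.5 - 234| = 154.5 degrees
The angle between the hands is 154.5 degrees

Final answer: 154.5 degrees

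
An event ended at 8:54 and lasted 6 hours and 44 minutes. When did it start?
Starting time: 8:54 = 534 total minutes past 12:00
Subtracting: 6 hours and 44 minutes = 404 minutes
534 - 404 = 130 minutes
= 2 hours and 10 minutes past 12:00 = 2:10

Final answer: 2:10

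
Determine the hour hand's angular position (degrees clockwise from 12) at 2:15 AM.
The hour hand moves 30 degrees per hour and 0.5 degrees per minute.
At 2:15: (2) x 30 + 15 x 0.5 = 60 + 7.5 = 67.5 degrees

Final answer: 67.5 degrees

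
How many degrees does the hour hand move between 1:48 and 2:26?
The hour hand moves 0.5 degrees per minute.
Time elapsed: 2:26 - 1:48 = 38 minutes
Angular displacement: 38 x 0.5 = 19 degrees

Final answer: 19 degrees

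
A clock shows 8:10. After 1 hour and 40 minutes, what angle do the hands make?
First find the time 1 hour and 40 minutes after 8:10.
Total minutes: 8 x 60 + 10 + 1 x 60 + 40 = 590.
590 mod 720 = 590 minutes = 9:50.
Now compute the angle at 9:50:
Hour hand: 9 x 30 + 50 x 0.5 = 295 degrees
Minute hand: 50 x 6 = 300 degrees
Difference: |295 - 300| = 5 degrees
The angle is 5 degrees

Final answer: 5 degrees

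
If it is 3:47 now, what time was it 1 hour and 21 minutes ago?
Starting time: 3:47 = 227 total minutes past 12:00
Subtracting: 1 hour and 21 minutes = 81 minutes
227 - 81 = 146 minutes
= 2 hours and 26 minutes past 12:00 = 2:26

Final answer: 2:26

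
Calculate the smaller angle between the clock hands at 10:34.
Hour hand position: 10 x 30 + 34 x 0.5 = 317 degrees
Minute hand position: 34 x 6 = 204 degrees
Difference: |317 - 204| = 113 degrees
The angle between the hands is 113 degrees

Final answer: 113 degrees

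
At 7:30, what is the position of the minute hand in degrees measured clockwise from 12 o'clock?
The minute hand moves 6 degrees per minute.
At 7:30: 30 x 6 = 180 degrees

Final answer: 180 degrees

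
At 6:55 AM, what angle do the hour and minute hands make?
Hour hand position: 6 x 30 + 55 x 0.5 = 207.5 degrees
Minute hand position: 55 x 6 = 330 degrees
Difference: |207.5 - 330| = 122.5 degrees
The angle between the hands is 122.5 degrees

Final answer: 122.5 degrees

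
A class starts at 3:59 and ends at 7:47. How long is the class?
From 3:59 to 7:47:
(7 x 60 + 47) - (3 x 60 + 59) = 467 - 239 = 228 minutes
= 3 hours and 48 minutes

Final answer: 3 hours and 48 minutes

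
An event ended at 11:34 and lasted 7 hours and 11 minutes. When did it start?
Starting time: 11:34 = 694 total minutes past 12:00
Subtracting: 7 hours and 11 minutes = 431 minutes
694 - 431 = 263 minutes
= 4 hours and 23 minutes past 12:00 = 4:23

Final answer: 4:23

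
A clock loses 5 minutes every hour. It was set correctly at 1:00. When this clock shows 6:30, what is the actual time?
For every 60 true minutes, the faulty clock advances 55 minutes, so 1 faulty-clock minute corresponds to 60/55 true minutes.
From 1:00 to 6:30 on the faulty dial is 330 minutes.
True elapsed: 330 x 60/55 = 360 minutes = 6 hours.
True time: 1:00 + 6 hours = 7:00.

Final answer: 7:00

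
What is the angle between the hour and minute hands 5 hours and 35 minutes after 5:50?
First find the time 5 hours and 35 minutes after 5:50.
Total minutes: 5 x 60 + 50 + 5 x 60 + 35 = 685.
685 mod 720 = 685 minutes = 11:25.
Now compute the angle at 11:25:
Hour hand: 11 x 30 + 25 x 0.5 = 342.5 degrees
Minute hand: 25 x 6 = 150 degrees
Difference: |342.5 - 150| = 192.5 degrees
Smaller angle: 360 - 192.5 = 167.5 degrees

Final answer: 167.5 degrees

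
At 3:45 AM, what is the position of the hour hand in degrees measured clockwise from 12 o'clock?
The hour hand moves 30 degrees per hour and 0.5 degrees per minute.
At 3:45: (3) x 30 + 45 x 0.5 = 90 + 22.5 = 112.5 degrees

Final answer: 112.5 degrees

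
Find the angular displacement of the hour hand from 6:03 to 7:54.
The hour hand moves 0.5 degrees per minute.
Time elapsed: 7:54 - 6:03 = 111 minutes
Angular displacement: 111 x 0.5 = 55.5 degrees

Final answer: 55.5 degrees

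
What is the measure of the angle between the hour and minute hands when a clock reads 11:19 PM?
Hour hand position: 11 x 30 + 19 x 0.5 = 339.5 degrees
Minute hand position: 19 x 6 = 114 degrees
Difference: |339.5 - 114| = 225.5 degrees
Since 225.5 > 180, the smaller angle is 360 - 225.5 = 134.5 degrees

Final answer: 134.5 degrees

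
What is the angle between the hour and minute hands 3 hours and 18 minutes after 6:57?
First find the time 3 hours and 18 minutes after 6:57.
Total minutes: 6 x 60 + 57 + 3 x 60 + 18 = 615.
615 mod 720 = 615 minutes = 10:15.
Now compute the angle at 10:15:
Hour hand: 10 x 30 + 15 x 0.5 = 307.5 degrees
Minute hand: 15 x 6 = 90 degrees
Difference: |307.5 - 90| = 217.5 degrees
Smaller angle: 360 - 217.5 = 142.5 degrees

Final answer: 142.5 degrees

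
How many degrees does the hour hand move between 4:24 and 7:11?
The hour hand moves 0.5 degrees per minute.
Time elapsed: 7:11 - 4:24 = 167 minutes
Angular displacement: 167 x 0.5 = 83.5 degrees

Final answer: 83.5 degrees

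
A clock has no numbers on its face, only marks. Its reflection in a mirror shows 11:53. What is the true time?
Reflection across the vertical (12-6) axis maps a hand at angle A degrees to (360 - A) degrees, which sends a reading of T minutes past 12:00 to (720 - T) minutes past 12:00.
Mirror reads 11:53 = 713 minutes past 12:00.
Actual time: (720 - 713) mod 720 = 7 minutes = 12:07.

Final answer: 12:07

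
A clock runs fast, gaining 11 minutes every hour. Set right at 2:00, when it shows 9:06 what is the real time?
For every 60 true minutes, the faulty clock advances 71 minutes, so 1 faulty-clock minute corresponds to 60/71 true minutes.
From 2:00 to 9:06 on the faulty dial is 426 minutes.
True elapsed: 426 x 60/71 = 360 minutes = 6 hours.
True time: 2:00 + 6 hours = 8:00.

Final answer: 8:00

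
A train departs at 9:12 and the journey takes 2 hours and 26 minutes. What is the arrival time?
Starting time: 9:12
Adding 26 minutes to 12 minutes: 12 + 26 = 38 minutes
Adding 2 hours: 9 + 2 = 11
Final time: 11:38

Final answer: 11:38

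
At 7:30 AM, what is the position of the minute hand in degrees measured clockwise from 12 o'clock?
The minute hand moves 6 degrees per minute.
At 7:30: 30 x 6 = 180 degrees

Final answer: 180 degrees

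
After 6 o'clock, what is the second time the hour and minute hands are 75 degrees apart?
At t minutes past 6:00, the hour hand is at 30 x 6 + 0.5t degrees and the minute hand is at 6t degrees.
The smaller angle between them is 75 degrees when |30H - 5.5t| = 75 or |30H - 5.5t| = 285.
With H = 6, solve 30 x 6 - 5.5t = +/- target for each target:
  t = (30 x 6 - 75) / 5.5 = 19.09
  t = (30 x 6 + 75) / 5.5 = 46.36
  t = (30 x 6 - 285) / 5.5 = -19.09 (outside (0, 60))
  t = (30 x 6 + 285) / 5.5 = 84.55 (outside (0, 60))
Valid solutions in (0, 60): {19.09, 46.36} minutes.
The second occurrence is t = 46.36 minutes.
The hands form a 75-degree angle at 46.36 minutes past 6:00.

Final answer: 46.36 minutes past 6:00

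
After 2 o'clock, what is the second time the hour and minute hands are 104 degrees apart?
At t minutes past 2:00, the hour hand is at 30 x 2 + 0.5t degrees and the minute hand is at 6t degrees.
The smaller angle between them is 104 degrees when |30H - 5.5t| = 104 or |30H - 5.5t| = 256.
With H = 2, solve 30 x 2 - 5.5t = +/- target for each target:
  t = (30 x 2 - 104) / 5.5 = -8 (outside (0, 60))
  t = (30 x 2 + 104) / 5.5 = 29.82
  t = (30 x 2 - 256) / 5.5 = -35.64 (outside (0, 60))
  t = (30 x 2 + 256) / 5.5 = 57.45
Valid solutions in (0, 60): {29.82, 57.45} minutes.
The second occurrence is t = 57.45 minutes.
The hands form a 104-degree angle at 57.45 minutes past 2:00.

Final answer: 57.45 minutes past 2:00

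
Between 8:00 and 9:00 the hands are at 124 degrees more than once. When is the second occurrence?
At t minutes past 8:00, the hour hand is at 30 x 8 + 0.5t degrees and the minute hand is at 6t degrees.
The smaller angle between them is 124 degrees when |30H - 5.5t| = 124 or |30H - 5.5t| = 236.
With H = 8, solve 30 x 8 - 5.5t = +/- target for each target:
  t = (30 x 8 - 124) / 5.5 = 21.09
  t = (30 x 8 + 124) / 5.5 = 66.18 (outside (0, 60))
  t = (30 x 8 - 236) / 5.5 = 0.73
  t = (30 x 8 + 236) / 5.5 = 86.55 (outside (0, 60))
Valid solutions in (0, 60): {0.73, 21.09} minutes.
The second occurrence is t = 21.09 minutes.
The hands form a 124-degree angle at 21.09 minutes past 8:00.

Final answer: 21.09 minutes past 8:00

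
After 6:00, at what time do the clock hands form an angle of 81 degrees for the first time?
At t minutes past 6:00, the hour hand is at 30 x 6 + 0.5t degrees and the minute hand is at 6t degrees.
The smaller angle between them is 81 degrees when |30H - 5.5t| = 81 or |30H - 5.5t| = 279.
With H = 6, solve 30 x 6 - 5.5t = +/- target for each target:
  t = (30 x 6 - 81) / 5.5 = 18
  t = (30 x 6 + 81) / 5.5 = 47.45
  t = (30 x 6 - 279) / 5.5 = -18 (outside (0, 60))
  t = (30 x 6 + 279) / 5.5 = 83.45 (outside (0, 60))
Valid solutions in (0, 60): {18, 47.45} minutes.
The first occurrence is t = 18 minutes.
The hands form a 81-degree angle at 18 minutes past 6:00.

Final answer: 18 minutes past 6:00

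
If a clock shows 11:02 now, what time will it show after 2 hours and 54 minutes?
Starting time: 11:02
Adding 54 minutes to 2 minutes: 2 + 54 = 56 minutes
Adding 2 hours: 11 + 2 = 13 - 12 = 1
Final time: 1:56

Final answer: 1:56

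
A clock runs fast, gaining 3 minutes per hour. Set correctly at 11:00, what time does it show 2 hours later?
For every 60 true minutes, the faulty clock advances 60 + 3 = 63 minutes.
True elapsed: 2 hours = 120 minutes.
Faulty clock advances: 120 x 63/60 = 126 minutes (drift: 6 minutes ahead).
Shown time: 11:00 + 126 minutes = 1:06.

Final answer: 1:06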